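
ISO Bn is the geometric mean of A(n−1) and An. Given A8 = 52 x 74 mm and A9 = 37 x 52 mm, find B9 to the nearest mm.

Short side: √(52 · 37) = √1924 ≈ 43.9 → 44 mm
Long side: √(74 · 52) = √3848 ≈ 62.0 → 62 mm

44 × 62 mm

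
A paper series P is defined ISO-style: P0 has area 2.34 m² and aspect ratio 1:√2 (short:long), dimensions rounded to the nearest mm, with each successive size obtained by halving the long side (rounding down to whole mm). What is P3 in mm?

Let P0's short side be w mm. w · w√2 = 2.34 m² = 2,340,000 mm², so w ≈ 1286.3 mm and w√2 ≈ 1819.1 mm → P0 = 1286 × 1819 mm.
P1: ⌊1819/2⌋ × 1286 = 909 × 1286 mm
P2: ⌊1286/2⌋ × 909 = 643 × 909 mm
P3: ⌊909/2⌋ × 643 = 454 × 643 mm

454 × 643 mm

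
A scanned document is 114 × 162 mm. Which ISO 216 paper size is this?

Aspect ratio 162/114 ≈ 1.421 — close to the ISO √2 ≈ 1.414.
In the C-series (envelope sizes, between A and B): C6 = 114 × 162 mm.

C6 (114 × 162 mm)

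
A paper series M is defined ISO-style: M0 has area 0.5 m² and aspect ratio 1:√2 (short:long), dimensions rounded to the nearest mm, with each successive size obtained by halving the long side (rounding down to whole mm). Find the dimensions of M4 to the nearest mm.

Let M0's short side be w mm. w · w√2 = 0.5 m² = 500,000 mm², so w ≈ 594.6 mm and w√2 ≈ 840.9 mm → M0 = 595 × 841 mm.
M1: ⌊841/2⌋ × 595 = 420 × 595 mm
M2: ⌊595/2⌋ × 420 = 297 × 420 mm
M3: ⌊420/2⌋ × 297 = 210 × 297 mm
M4: ⌊297/2⌋ × 210 = 148 × 210 mm

148 × 210 mm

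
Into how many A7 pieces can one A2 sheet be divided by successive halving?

A2 = 420 × 594 mm; A7 = 74 × 105 mm.
Each halving step doubles the count; 5 steps from A2 to A7.
2^5 = 32.

32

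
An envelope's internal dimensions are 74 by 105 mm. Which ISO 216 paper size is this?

A7 (74 × 105 mm)

Aspect ratio 105/74 ≈ 1.419 — close to the ISO √2 ≈ 1.414.
In the A-series (A0 area = 1 m²): A7 = 74 × 105 mm.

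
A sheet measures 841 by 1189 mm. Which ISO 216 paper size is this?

A0 (841 × 1189 mm)

Aspect ratio 1189/841 ≈ 1.414 — close to the ISO √2 ≈ 1.414.
In the A-series (A0 area = 1 m²): A0 = 841 × 1189 mm.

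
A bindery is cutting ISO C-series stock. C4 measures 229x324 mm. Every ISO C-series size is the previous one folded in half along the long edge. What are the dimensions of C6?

114 × 162 mm

C5: ⌊324/2⌋ × 229 = 162 × 229 mm
C6: ⌊229/2⌋ × 162 = 114 × 162 mm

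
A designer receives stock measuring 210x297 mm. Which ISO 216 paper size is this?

A4 (210 × 297 mm)

Aspect ratio 297/210 ≈ 1.414 — close to the ISO √2 ≈ 1.414.
In the A-series (A0 area = 1 m²): A4 = 210 × 297 mm.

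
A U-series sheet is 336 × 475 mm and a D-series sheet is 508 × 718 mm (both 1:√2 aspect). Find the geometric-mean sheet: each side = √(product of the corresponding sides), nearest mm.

413 × 584 mm

Short side: √(336 · 508) = √170688 ≈ 413.1 → 413 mm
Long side: √(475 · 718) = √341050 ≈ 584.0 → 584 mm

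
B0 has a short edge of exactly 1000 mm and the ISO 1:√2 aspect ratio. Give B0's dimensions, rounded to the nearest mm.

Short side = 1000 mm; long side = 1000√2 ≈ 1414.2 mm.

1000 × 1414 mm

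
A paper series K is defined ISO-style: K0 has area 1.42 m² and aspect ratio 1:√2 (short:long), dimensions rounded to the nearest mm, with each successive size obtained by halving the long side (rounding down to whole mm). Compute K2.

501 × 708 mm

Let K0's short side be w mm. w · w√2 = 1.42 m² = 1,420,000 mm², so w ≈ 1002.0 mm and w√2 ≈ 1417.1 mm → K0 = 1002 × 1417 mm.
K1: ⌊1417/2⌋ × 1002 = 708 × 1002 mm
K2: ⌊1002/2⌋ × 708 = 501 × 708 mm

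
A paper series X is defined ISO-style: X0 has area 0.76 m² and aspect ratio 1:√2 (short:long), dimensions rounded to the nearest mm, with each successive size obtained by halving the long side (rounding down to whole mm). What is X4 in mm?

183 × 259 mm

Let X0's short side be w mm. w · w√2 = 0.76 m² = 760,000 mm², so w ≈ 733.1 mm and w√2 ≈ 1036.7 mm → X0 = 733 × 1037 mm.
X1: ⌊1037/2⌋ × 733 = 518 × 733 mm
X2: ⌊733/2⌋ × 518 = 366 × 518 mm
X3: ⌊518/2⌋ × 366 = 259 × 366 mm
X4: ⌊366/2⌋ × 259 = 183 × 259 mm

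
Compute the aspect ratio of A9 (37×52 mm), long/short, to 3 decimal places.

1.405

52 / 37 = 1.405
ISO 216 targets √2 ≈ 1.414; the -0.009 deviation is from mm rounding.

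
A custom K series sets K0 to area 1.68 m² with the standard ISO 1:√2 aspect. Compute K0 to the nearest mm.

Let the short side be w mm. Then w · w√2 = 1.68 m² = 1,680,000 mm².
w² = 1,680,000/√2, so w ≈ 1089.9 mm; long side = w√2 ≈ 1541.4 mm.

1090 × 1541 mm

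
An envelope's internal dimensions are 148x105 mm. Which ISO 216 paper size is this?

A6 (105 × 148 mm)

Aspect ratio 148/105 ≈ 1.410 — close to the ISO √2 ≈ 1.414.
In the A-series (A0 area = 1 m²): A6 = 105 × 148 mm.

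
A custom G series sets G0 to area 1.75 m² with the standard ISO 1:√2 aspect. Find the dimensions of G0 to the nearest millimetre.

Let the short side be w mm. Then w · w√2 = 1.75 m² = 1,750,000 mm².
w² = 1,750,000/√2, so w ≈ 1112.4 mm; long side = w√2 ≈ 1573.2 mm.

1112 × 1573 mm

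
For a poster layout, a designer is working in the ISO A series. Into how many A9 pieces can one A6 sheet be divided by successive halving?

8

Each ISO step halves the sheet: 1 × A6 → 2 × A7 → 4 × A8 → 8 × A9
From A6 to A9 is 3 halving steps: 2^3 = 8.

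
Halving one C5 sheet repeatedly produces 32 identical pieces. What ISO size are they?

32 = 2^5, so 5 halving steps.
C5 → C6 → … → C10 after 5 steps.

C10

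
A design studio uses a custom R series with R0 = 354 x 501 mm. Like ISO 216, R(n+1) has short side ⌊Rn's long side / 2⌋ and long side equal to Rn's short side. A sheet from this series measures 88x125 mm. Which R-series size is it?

R0: 354 × 501 mm
R1: 250 × 354 mm
R2: 177 × 250 mm
R3: 125 × 177 mm
R4: 88 × 125 mm
R5: 62 × 88 mm
→ matches R4.

R4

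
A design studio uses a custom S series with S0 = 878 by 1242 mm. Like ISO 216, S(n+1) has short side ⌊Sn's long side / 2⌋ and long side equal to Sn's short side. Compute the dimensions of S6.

S1: ⌊1242/2⌋ × 878 = 621 × 878 mm
S2: ⌊878/2⌋ × 621 = 439 × 621 mm
S3: ⌊621/2⌋ × 439 = 310 × 439 mm
S4: ⌊439/2⌋ × 310 = 219 × 310 mm
S5: ⌊310/2⌋ × 219 = 155 × 219 mm
S6: ⌊219/2⌋ × 155 = 109 × 155 mm

109 × 155 mm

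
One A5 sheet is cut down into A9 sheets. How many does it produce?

16

Each ISO step halves the sheet: 1 × A5 → 2 × A6 → 4 × A7 → 8 × A8 → …
From A5 to A9 is 4 halving steps: 2^4 = 16.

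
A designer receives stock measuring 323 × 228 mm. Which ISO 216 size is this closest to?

C4 (229 × 324 mm)

Aspect ratio 323/228 ≈ 1.417 — close to the ISO √2 ≈ 1.414.
In the C-series (envelope sizes, between A and B): C4 = 229 × 324 mm.
Off by 2 mm total — nearest standard size.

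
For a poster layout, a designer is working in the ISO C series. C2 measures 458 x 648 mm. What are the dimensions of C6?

C3: ⌊648/2⌋ × 458 = 324 × 458 mm
C4: ⌊458/2⌋ × 324 = 229 × 324 mm
C5: ⌊324/2⌋ × 229 = 162 × 229 mm
C6: ⌊229/2⌋ × 162 = 114 × 162 mm

114 × 162 mm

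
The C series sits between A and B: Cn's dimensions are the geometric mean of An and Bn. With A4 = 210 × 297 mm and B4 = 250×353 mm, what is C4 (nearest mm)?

Short side: √(210 · 250) = √52500 ≈ 229.1 → 229 mm
Long side: √(297 · 353) = √104841 ≈ 323.8 → 324 mm

229 × 324 mm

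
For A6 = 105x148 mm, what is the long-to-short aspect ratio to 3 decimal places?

148 / 105 = 1.410
ISO 216 targets √2 ≈ 1.414; the -0.005 deviation is from mm rounding.

1.410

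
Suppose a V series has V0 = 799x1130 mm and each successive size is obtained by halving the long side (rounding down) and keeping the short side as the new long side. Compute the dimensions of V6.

99 × 141 mm

V1: ⌊1130/2⌋ × 799 = 565 × 799 mm
V2: ⌊799/2⌋ × 565 = 399 × 565 mm
V3: ⌊565/2⌋ × 399 = 282 × 399 mm
V4: ⌊399/2⌋ × 282 = 199 × 282 mm
V5: ⌊282/2⌋ × 199 = 141 × 199 mm
V6: ⌊199/2⌋ × 141 = 99 × 141 mm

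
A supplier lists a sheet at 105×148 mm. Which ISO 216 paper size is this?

A6 (105 × 148 mm)

Aspect ratio 148/105 ≈ 1.410 — close to the ISO √2 ≈ 1.414.
In the A-series (A0 area = 1 m²): A6 = 105 × 148 mm.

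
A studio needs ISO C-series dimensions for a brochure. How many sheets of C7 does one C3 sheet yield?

Each ISO step halves the sheet: 1 × C3 → 2 × C4 → 4 × C5 → 8 × C6 → …
From C3 to C7 is 4 halving steps: 2^4 = 16.

16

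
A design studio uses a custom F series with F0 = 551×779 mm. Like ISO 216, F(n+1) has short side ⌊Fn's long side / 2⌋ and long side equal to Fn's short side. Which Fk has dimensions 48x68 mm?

F7

F0: 551 × 779 mm
F1: 389 × 551 mm
F2: 275 × 389 mm
F3: 194 × 275 mm
F4: 137 × 194 mm
F5: 97 × 137 mm
F6: 68 × 97 mm
F7: 48 × 68 mm
F8: 34 × 48 mm
→ matches F7.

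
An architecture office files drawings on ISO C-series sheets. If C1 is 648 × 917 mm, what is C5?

C2: ⌊917/2⌋ × 648 = 458 × 648 mm
C3: ⌊648/2⌋ × 458 = 324 × 458 mm
C4: ⌊458/2⌋ × 324 = 229 × 324 mm
C5: ⌊324/2⌋ × 229 = 162 × 229 mm

162 × 229 mm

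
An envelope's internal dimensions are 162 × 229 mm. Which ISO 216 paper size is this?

Aspect ratio 229/162 ≈ 1.414 — close to the ISO √2 ≈ 1.414.
In the C-series (envelope sizes, between A and B): C5 = 162 × 229 mm.

C5 (162 × 229 mm)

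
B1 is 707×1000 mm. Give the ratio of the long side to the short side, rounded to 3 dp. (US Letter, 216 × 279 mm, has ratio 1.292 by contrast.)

1.414

1000 / 707 = 1.414
Matches √2 ≈ 1.414 — the ISO 216 defining ratio.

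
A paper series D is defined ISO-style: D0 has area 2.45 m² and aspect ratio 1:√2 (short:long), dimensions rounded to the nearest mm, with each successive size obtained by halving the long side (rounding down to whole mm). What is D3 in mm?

Let D0's short side be w mm. w · w√2 = 2.45 m² = 2,450,000 mm², so w ≈ 1316.2 mm and w√2 ≈ 1861.4 mm → D0 = 1316 × 1861 mm.
D1: ⌊1861/2⌋ × 1316 = 930 × 1316 mm
D2: ⌊1316/2⌋ × 930 = 658 × 930 mm
D3: ⌊930/2⌋ × 658 = 465 × 658 mm

465 × 658 mm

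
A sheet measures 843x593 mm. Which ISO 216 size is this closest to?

A1 (594 × 841 mm)

Aspect ratio 843/593 ≈ 1.422 — close to the ISO √2 ≈ 1.414.
In the A-series (A0 area = 1 m²): A1 = 594 × 841 mm.
Off by 3 mm total — nearest standard size.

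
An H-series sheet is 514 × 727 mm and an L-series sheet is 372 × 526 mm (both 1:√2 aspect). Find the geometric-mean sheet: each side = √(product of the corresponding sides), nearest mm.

437 × 618 mm

Short side: √(514 · 372) = √191208 ≈ 437.3 → 437 mm
Long side: √(727 · 526) = √382402 ≈ 618.4 → 618 mm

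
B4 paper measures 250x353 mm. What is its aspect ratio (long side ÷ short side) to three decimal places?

1.412

353 / 250 = 1.412
ISO 216 targets √2 ≈ 1.414; the -0.002 deviation is from mm rounding.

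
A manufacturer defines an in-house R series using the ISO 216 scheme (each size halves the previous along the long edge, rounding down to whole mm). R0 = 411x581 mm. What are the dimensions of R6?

R1: ⌊581/2⌋ × 411 = 290 × 411 mm
R2: ⌊411/2⌋ × 290 = 205 × 290 mm
R3: ⌊290/2⌋ × 205 = 145 × 205 mm
R4: ⌊205/2⌋ × 145 = 102 × 145 mm
R5: ⌊145/2⌋ × 102 = 72 × 102 mm
R6: ⌊102/2⌋ × 72 = 51 × 72 mm

51 × 72 mm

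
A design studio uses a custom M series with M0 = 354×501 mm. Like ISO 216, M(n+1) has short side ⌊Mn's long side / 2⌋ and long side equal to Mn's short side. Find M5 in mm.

M1: ⌊501/2⌋ × 354 = 250 × 354 mm
M2: ⌊354/2⌋ × 250 = 177 × 250 mm
M3: ⌊250/2⌋ × 177 = 125 × 177 mm
M4: ⌊177/2⌋ × 125 = 88 × 125 mm
M5: ⌊125/2⌋ × 88 = 62 × 88 mm

62 × 88 mm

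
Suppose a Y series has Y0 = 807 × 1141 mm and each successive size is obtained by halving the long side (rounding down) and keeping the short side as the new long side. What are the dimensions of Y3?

285 × 403 mm

Y1: ⌊1141/2⌋ × 807 = 570 × 807 mm
Y2: ⌊807/2⌋ × 570 = 403 × 570 mm
Y3: ⌊570/2⌋ × 403 = 285 × 403 mm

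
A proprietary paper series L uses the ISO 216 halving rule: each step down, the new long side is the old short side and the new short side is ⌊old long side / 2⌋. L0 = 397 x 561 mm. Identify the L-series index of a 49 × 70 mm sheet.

L0: 397 × 561 mm
L1: 280 × 397 mm
L2: 198 × 280 mm
L3: 140 × 198 mm
L4: 99 × 140 mm
L5: 70 × 99 mm
L6: 49 × 70 mm
L7: 35 × 49 mm
→ matches L6.

L6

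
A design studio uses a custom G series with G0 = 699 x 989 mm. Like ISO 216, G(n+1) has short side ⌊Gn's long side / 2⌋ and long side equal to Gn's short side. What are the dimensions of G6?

87 × 123 mm

G1 = 494 × 699 mm (from G0 by 1 halving).
G2: ⌊699/2⌋ × 494 = 349 × 494 mm
G3: ⌊494/2⌋ × 349 = 247 × 349 mm
G4: ⌊349/2⌋ × 247 = 174 × 247 mm
G5: ⌊247/2⌋ × 174 = 123 × 174 mm
G6: ⌊174/2⌋ × 123 = 87 × 123 mm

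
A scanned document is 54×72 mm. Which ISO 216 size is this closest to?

A8 (52 × 74 mm)

Aspect ratio 72/54 ≈ 1.333 (ISO target is √2 ≈ 1.414).
In the A-series (A0 area = 1 m²): A8 = 52 × 74 mm.
Off by 4 mm total — nearest standard size.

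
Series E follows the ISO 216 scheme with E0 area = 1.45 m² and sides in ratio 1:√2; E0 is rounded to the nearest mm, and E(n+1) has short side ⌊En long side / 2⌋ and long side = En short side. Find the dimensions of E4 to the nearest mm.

253 × 358 mm

Let E0's short side be w mm. w · w√2 = 1.45 m² = 1,450,000 mm², so w ≈ 1012.6 mm and w√2 ≈ 1432.0 mm → E0 = 1013 × 1432 mm.
E1: ⌊1432/2⌋ × 1013 = 716 × 1013 mm
E2: ⌊1013/2⌋ × 716 = 506 × 716 mm
E3: ⌊716/2⌋ × 506 = 358 × 506 mm
E4: ⌊506/2⌋ × 358 = 253 × 358 mm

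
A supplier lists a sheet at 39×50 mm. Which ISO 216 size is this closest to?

A9 (37 × 52 mm)

Aspect ratio 50/39 ≈ 1.282 (ISO target is √2 ≈ 1.414).
In the A-series (A0 area = 1 m²): A9 = 37 × 52 mm.
Off by 4 mm total — nearest standard size.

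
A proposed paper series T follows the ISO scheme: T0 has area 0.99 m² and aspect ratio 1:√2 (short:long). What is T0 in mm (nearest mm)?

Let the short side be w mm. Then w · w√2 = 0.99 m² = 990,000 mm².
w² = 990,000/√2, so w ≈ 836.7 mm; long side = w√2 ≈ 1183.2 mm.

837 × 1183 mm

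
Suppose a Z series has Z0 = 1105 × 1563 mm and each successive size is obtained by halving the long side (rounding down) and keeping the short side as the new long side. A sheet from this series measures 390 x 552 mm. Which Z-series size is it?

Z0: 1105 × 1563 mm
Z1: 781 × 1105 mm
Z2: 552 × 781 mm
Z3: 390 × 552 mm
Z4: 276 × 390 mm
→ matches Z3.

Z3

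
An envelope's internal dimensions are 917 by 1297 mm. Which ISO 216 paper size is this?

Aspect ratio 1297/917 ≈ 1.414 — close to the ISO √2 ≈ 1.414.
In the C-series (envelope sizes, between A and B): C0 = 917 × 1297 mm.

C0 (917 × 1297 mm)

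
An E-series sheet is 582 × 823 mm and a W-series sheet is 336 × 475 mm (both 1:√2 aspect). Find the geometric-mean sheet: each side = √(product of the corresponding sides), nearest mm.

442 × 625 mm

Short side: √(582 · 336) = √195552 ≈ 442.2 → 442 mm
Long side: √(823 · 475) = √390925 ≈ 625.2 → 625 mm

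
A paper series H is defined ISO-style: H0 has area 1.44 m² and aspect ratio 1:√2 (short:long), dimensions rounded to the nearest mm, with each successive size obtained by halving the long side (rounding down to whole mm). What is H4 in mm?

Let H0's short side be w mm. w · w√2 = 1.44 m² = 1,440,000 mm², so w ≈ 1009.1 mm and w√2 ≈ 1427.0 mm → H0 = 1009 × 1427 mm.
H1: ⌊1427/2⌋ × 1009 = 713 × 1009 mm
H2: ⌊1009/2⌋ × 713 = 504 × 713 mm
H3: ⌊713/2⌋ × 504 = 356 × 504 mm
H4: ⌊504/2⌋ × 356 = 252 × 356 mm

252 × 356 mm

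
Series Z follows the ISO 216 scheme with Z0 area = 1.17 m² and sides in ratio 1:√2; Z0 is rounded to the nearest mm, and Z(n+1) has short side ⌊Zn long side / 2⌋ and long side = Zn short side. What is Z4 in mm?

227 × 321 mm

Let Z0's short side be w mm. w · w√2 = 1.17 m² = 1,170,000 mm², so w ≈ 909.6 mm and w√2 ≈ 1286.3 mm → Z0 = 910 × 1286 mm.
Z1: ⌊1286/2⌋ × 910 = 643 × 910 mm
Z2: ⌊910/2⌋ × 643 = 455 × 643 mm
Z3: ⌊643/2⌋ × 455 = 321 × 455 mm
Z4: ⌊455/2⌋ × 321 = 227 × 321 mm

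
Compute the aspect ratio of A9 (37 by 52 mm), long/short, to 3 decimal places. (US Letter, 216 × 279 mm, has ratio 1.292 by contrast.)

52 / 37 = 1.405
ISO 216 targets √2 ≈ 1.414; the -0.009 deviation is from mm rounding.

1.405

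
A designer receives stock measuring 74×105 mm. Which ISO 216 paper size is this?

A7 (74 × 105 mm)

Aspect ratio 105/74 ≈ 1.419 — close to the ISO √2 ≈ 1.414.
In the A-series (A0 area = 1 m²): A7 = 74 × 105 mm.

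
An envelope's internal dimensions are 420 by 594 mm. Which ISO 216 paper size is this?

Aspect ratio 594/420 ≈ 1.414 — close to the ISO √2 ≈ 1.414.
In the A-series (A0 area = 1 m²): A2 = 420 × 594 mm.

A2 (420 × 594 mm)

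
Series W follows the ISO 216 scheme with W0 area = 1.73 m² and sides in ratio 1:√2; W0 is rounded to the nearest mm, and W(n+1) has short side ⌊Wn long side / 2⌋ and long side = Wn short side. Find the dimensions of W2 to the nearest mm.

553 × 782 mm

Let W0's short side be w mm. w · w√2 = 1.73 m² = 1,730,000 mm², so w ≈ 1106.0 mm and w√2 ≈ 1564.2 mm → W0 = 1106 × 1564 mm.
W1: ⌊1564/2⌋ × 1106 = 782 × 1106 mm
W2: ⌊1106/2⌋ × 782 = 553 × 782 mm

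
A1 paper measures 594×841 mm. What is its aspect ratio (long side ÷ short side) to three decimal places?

1.416

841 / 594 = 1.416
ISO 216 targets √2 ≈ 1.414; the +0.002 deviation is from mm rounding.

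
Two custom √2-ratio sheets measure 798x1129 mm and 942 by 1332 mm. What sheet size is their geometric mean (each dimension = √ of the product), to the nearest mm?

Short side: √(798 · 942) = √751716 ≈ 867.0 → 867 mm
Long side: √(1129 · 1332) = √1503828 ≈ 1226.3 → 1226 mm

867 × 1226 mm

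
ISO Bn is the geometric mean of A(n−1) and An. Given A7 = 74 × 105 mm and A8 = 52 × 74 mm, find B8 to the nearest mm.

62 × 88 mm

Short side: √(74 · 52) = √3848 ≈ 62.0 → 62 mm
Long side: √(105 · 74) = √7770 ≈ 88.1 → 88 mm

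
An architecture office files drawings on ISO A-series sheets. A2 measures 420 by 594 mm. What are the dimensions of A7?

A3: ⌊594/2⌋ × 420 = 297 × 420 mm
A4: ⌊420/2⌋ × 297 = 210 × 297 mm
A5: ⌊297/2⌋ × 210 = 148 × 210 mm
A6: ⌊210/2⌋ × 148 = 105 × 148 mm
A7: ⌊148/2⌋ × 105 = 74 × 105 mm

74 × 105 mm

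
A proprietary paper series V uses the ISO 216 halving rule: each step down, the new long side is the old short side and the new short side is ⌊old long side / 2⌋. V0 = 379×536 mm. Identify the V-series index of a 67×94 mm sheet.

V0: 379 × 536 mm
V1: 268 × 379 mm
V2: 189 × 268 mm
V3: 134 × 189 mm
V4: 94 × 134 mm
V5: 67 × 94 mm
V6: 47 × 67 mm
→ matches V5.

V5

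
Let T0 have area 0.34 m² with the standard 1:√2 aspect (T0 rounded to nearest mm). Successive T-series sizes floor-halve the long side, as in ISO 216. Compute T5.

Let T0's short side be w mm. w · w√2 = 0.34 m² = 340,000 mm², so w ≈ 490.3 mm and w√2 ≈ 693.4 mm → T0 = 490 × 693 mm.
T1: ⌊693/2⌋ × 490 = 346 × 490 mm
T2: ⌊490/2⌋ × 346 = 245 × 346 mm
T3: ⌊346/2⌋ × 245 = 173 × 245 mm
T4: ⌊245/2⌋ × 173 = 122 × 173 mm
T5: ⌊173/2⌋ × 122 = 86 × 122 mm

86 × 122 mm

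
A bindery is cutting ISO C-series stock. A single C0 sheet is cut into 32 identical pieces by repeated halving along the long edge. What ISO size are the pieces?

C5

32 = 2^5, so 5 halving steps.
C0 → C1 → … → C5 after 5 steps.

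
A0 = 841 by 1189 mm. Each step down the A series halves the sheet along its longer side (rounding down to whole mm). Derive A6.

105 × 148 mm

A1: ⌊1189/2⌋ × 841 = 594 × 841 mm
A2: ⌊841/2⌋ × 594 = 420 × 594 mm
A3: ⌊594/2⌋ × 420 = 297 × 420 mm
A4: ⌊420/2⌋ × 297 = 210 × 297 mm
A5: ⌊297/2⌋ × 210 = 148 × 210 mm
A6: ⌊210/2⌋ × 148 = 105 × 148 mm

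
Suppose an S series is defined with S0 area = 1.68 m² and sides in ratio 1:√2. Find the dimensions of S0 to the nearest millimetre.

Let the short side be w mm. Then w · w√2 = 1.68 m² = 1,680,000 mm².
w² = 1,680,000/√2, so w ≈ 1089.9 mm; long side = w√2 ≈ 1541.4 mm.

1090 × 1541 mm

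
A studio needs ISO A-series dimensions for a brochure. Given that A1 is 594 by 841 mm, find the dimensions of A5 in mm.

148 × 210 mm

A2: ⌊841/2⌋ × 594 = 420 × 594 mm
A3: ⌊594/2⌋ × 420 = 297 × 420 mm
A4: ⌊420/2⌋ × 297 = 210 × 297 mm
A5: ⌊297/2⌋ × 210 = 148 × 210 mm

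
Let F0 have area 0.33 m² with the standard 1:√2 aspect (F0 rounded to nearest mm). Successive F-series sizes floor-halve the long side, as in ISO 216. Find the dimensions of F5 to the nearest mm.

Let F0's short side be w mm. w · w√2 = 0.33 m² = 330,000 mm², so w ≈ 483.1 mm and w√2 ≈ 683.1 mm → F0 = 483 × 683 mm.
F1: ⌊683/2⌋ × 483 = 341 × 483 mm
F2: ⌊483/2⌋ × 341 = 241 × 341 mm
F3: ⌊341/2⌋ × 241 = 170 × 241 mm
F4: ⌊241/2⌋ × 170 = 120 × 170 mm
F5: ⌊170/2⌋ × 120 = 85 × 120 mm

85 × 120 mm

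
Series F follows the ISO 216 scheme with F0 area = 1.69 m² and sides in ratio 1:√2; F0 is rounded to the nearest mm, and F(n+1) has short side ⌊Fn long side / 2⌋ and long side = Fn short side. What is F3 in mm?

Let F0's short side be w mm. w · w√2 = 1.69 m² = 1,690,000 mm², so w ≈ 1093.2 mm and w√2 ≈ 1546.0 mm → F0 = 1093 × 1546 mm.
F1: ⌊1546/2⌋ × 1093 = 773 × 1093 mm
F2: ⌊1093/2⌋ × 773 = 546 × 773 mm
F3: ⌊773/2⌋ × 546 = 386 × 546 mm

386 × 546 mm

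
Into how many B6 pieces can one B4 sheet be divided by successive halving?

4

B4 = 250 × 353 mm; B6 = 125 × 176 mm.
Each halving step doubles the count; 2 steps from B4 to B6.
2^2 = 4.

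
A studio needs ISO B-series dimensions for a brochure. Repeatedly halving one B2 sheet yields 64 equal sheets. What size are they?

B8

64 = 2^6, so 6 halving steps.
B2 → B3 → … → B8 after 6 steps.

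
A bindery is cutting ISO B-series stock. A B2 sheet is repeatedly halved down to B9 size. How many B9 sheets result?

Each ISO step halves the sheet: 1 × B2 → 2 × B3 → 4 × B4 → 8 × B5 → …
From B2 to B9 is 7 halving steps: 2^7 = 128.

128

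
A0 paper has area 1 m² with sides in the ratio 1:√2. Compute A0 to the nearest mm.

Let the short side be w mm. Then the long side is w√2 and w · w√2 = 10⁶ mm².
w² = 10⁶/√2, so w = 1000 / 2^(1/4) ≈ 840.9 mm; long side = 1000 · 2^(1/4) ≈ 1189.2 mm.

841 × 1189 mm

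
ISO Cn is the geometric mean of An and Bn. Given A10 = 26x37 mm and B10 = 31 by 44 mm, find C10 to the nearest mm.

Short side: √(26 · 31) = √806 ≈ 28.4 → 28 mm
Long side: √(37 · 44) = √1628 ≈ 40.3 → 40 mm

28 × 40 mm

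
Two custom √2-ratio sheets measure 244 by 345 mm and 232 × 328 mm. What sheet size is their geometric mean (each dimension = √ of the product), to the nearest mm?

Short side: √(244 · 232) = √56608 ≈ 237.9 → 238 mm
Long side: √(345 · 328) = √113160 ≈ 336.4 → 336 mm

238 × 336 mm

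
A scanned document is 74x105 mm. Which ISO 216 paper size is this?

A7 (74 × 105 mm)

Aspect ratio 105/74 ≈ 1.419 — close to the ISO √2 ≈ 1.414.
In the A-series (A0 area = 1 m²): A7 = 74 × 105 mm.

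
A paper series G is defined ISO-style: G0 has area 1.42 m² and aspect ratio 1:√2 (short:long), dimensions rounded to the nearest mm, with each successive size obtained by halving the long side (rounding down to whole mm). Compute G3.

354 × 501 mm

Let G0's short side be w mm. w · w√2 = 1.42 m² = 1,420,000 mm², so w ≈ 1002.0 mm and w√2 ≈ 1417.1 mm → G0 = 1002 × 1417 mm.
G1: ⌊1417/2⌋ × 1002 = 708 × 1002 mm
G2: ⌊1002/2⌋ × 708 = 501 × 708 mm
G3: ⌊708/2⌋ × 501 = 354 × 501 mm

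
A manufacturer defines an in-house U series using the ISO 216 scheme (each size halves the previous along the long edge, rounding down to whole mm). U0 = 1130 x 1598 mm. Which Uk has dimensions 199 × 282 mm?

U5

U0: 1130 × 1598 mm
U1: 799 × 1130 mm
U2: 565 × 799 mm
U3: 399 × 565 mm
U4: 282 × 399 mm
U5: 199 × 282 mm
U6: 141 × 199 mm
→ matches U5.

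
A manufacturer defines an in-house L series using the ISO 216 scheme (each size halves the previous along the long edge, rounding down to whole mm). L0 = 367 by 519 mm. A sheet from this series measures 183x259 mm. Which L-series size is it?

L0: 367 × 519 mm
L1: 259 × 367 mm
L2: 183 × 259 mm
L3: 129 × 183 mm
→ matches L2.

L2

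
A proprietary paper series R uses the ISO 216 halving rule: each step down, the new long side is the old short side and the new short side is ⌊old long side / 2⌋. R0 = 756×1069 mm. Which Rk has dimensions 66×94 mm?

R0: 756 × 1069 mm
R1: 534 × 756 mm
R2: 378 × 534 mm
R3: 267 × 378 mm
R4: 189 × 267 mm
R5: 133 × 189 mm
R6: 94 × 133 mm
R7: 66 × 94 mm
R8: 47 × 66 mm
→ matches R7.

R7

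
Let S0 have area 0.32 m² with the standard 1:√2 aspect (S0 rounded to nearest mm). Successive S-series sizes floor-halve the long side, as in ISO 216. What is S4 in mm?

Let S0's short side be w mm. w · w√2 = 0.32 m² = 320,000 mm², so w ≈ 475.7 mm and w√2 ≈ 672.7 mm → S0 = 476 × 673 mm.
S1: ⌊673/2⌋ × 476 = 336 × 476 mm
S2: ⌊476/2⌋ × 336 = 238 × 336 mm
S3: ⌊336/2⌋ × 238 = 168 × 238 mm
S4: ⌊238/2⌋ × 168 = 119 × 168 mm

119 × 168 mm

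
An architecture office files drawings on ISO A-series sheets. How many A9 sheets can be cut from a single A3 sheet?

64

A3 = 297 × 420 mm; A9 = 37 × 52 mm.
Each halving step doubles the count; 6 steps from A3 to A9.
2^6 = 64.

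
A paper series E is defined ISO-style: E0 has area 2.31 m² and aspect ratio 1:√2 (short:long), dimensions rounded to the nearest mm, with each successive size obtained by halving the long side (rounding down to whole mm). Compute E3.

Let E0's short side be w mm. w · w√2 = 2.31 m² = 2,310,000 mm², so w ≈ 1278.1 mm and w√2 ≈ 1807.4 mm → E0 = 1278 × 1807 mm.
E1: ⌊1807/2⌋ × 1278 = 903 × 1278 mm
E2: ⌊1278/2⌋ × 903 = 639 × 903 mm
E3: ⌊903/2⌋ × 639 = 451 × 639 mm

451 × 639 mm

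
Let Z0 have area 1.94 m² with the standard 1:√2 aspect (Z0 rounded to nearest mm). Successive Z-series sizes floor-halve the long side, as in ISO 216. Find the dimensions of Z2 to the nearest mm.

585 × 828 mm

Let Z0's short side be w mm. w · w√2 = 1.94 m² = 1,940,000 mm², so w ≈ 1171.2 mm and w√2 ≈ 1656.4 mm → Z0 = 1171 × 1656 mm.
Z1: ⌊1656/2⌋ × 1171 = 828 × 1171 mm
Z2: ⌊1171/2⌋ × 828 = 585 × 828 mm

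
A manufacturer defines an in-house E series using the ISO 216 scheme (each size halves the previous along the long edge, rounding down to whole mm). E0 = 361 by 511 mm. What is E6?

45 × 63 mm

E1: ⌊511/2⌋ × 361 = 255 × 361 mm
E2: ⌊361/2⌋ × 255 = 180 × 255 mm
E3: ⌊255/2⌋ × 180 = 127 × 180 mm
E4: ⌊180/2⌋ × 127 = 90 × 127 mm
E5: ⌊127/2⌋ × 90 = 63 × 90 mm
E6: ⌊90/2⌋ × 63 = 45 × 63 mm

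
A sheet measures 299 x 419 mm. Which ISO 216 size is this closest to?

Aspect ratio 419/299 ≈ 1.401 — close to the ISO √2 ≈ 1.414.
In the A-series (A0 area = 1 m²): A3 = 297 × 420 mm.
Off by 3 mm total — nearest standard size.

A3 (297 × 420 mm)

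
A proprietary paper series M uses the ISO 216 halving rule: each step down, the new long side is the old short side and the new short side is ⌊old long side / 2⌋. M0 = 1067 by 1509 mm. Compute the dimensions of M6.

M1: ⌊1509/2⌋ × 1067 = 754 × 1067 mm
M2: ⌊1067/2⌋ × 754 = 533 × 754 mm
M3: ⌊754/2⌋ × 533 = 377 × 533 mm
M4: ⌊533/2⌋ × 377 = 266 × 377 mm
M5: ⌊377/2⌋ × 266 = 188 × 266 mm
M6: ⌊266/2⌋ × 188 = 133 × 188 mm

133 × 188 mm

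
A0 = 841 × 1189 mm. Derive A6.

A1: ⌊1189/2⌋ × 841 = 594 × 841 mm
A2: ⌊841/2⌋ × 594 = 420 × 594 mm
A3: ⌊594/2⌋ × 420 = 297 × 420 mm
A4: ⌊420/2⌋ × 297 = 210 × 297 mm
A5: ⌊297/2⌋ × 210 = 148 × 210 mm
A6: ⌊210/2⌋ × 148 = 105 × 148 mm

105 × 148 mm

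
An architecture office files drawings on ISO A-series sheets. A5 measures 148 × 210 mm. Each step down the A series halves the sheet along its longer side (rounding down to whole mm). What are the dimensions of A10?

A6: ⌊210/2⌋ × 148 = 105 × 148 mm
A7: ⌊148/2⌋ × 105 = 74 × 105 mm
A8: ⌊105/2⌋ × 74 = 52 × 74 mm
A9: ⌊74/2⌋ × 52 = 37 × 52 mm
A10: ⌊52/2⌋ × 37 = 26 × 37 mm

26 × 37 mm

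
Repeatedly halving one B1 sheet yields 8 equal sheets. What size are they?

B4

8 = 2^3, so 3 halving steps.
B1 → B2 → … → B4 after 3 steps.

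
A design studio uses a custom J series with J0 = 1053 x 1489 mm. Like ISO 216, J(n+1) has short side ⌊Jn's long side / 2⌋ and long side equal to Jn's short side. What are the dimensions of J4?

263 × 372 mm

J1: ⌊1489/2⌋ × 1053 = 744 × 1053 mm
J2: ⌊1053/2⌋ × 744 = 526 × 744 mm
J3: ⌊744/2⌋ × 526 = 372 × 526 mm
J4: ⌊526/2⌋ × 372 = 263 × 372 mm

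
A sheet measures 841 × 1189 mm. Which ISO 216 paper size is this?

Aspect ratio 1189/841 ≈ 1.414 — close to the ISO √2 ≈ 1.414.
In the A-series (A0 area = 1 m²): A0 = 841 × 1189 mm.

A0 (841 × 1189 mm)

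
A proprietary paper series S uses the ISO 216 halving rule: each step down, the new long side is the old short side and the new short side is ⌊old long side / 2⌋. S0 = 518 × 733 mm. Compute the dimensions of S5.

91 × 129 mm

S1: ⌊733/2⌋ × 518 = 366 × 518 mm
S2: ⌊518/2⌋ × 366 = 259 × 366 mm
S3: ⌊366/2⌋ × 259 = 183 × 259 mm
S4: ⌊259/2⌋ × 183 = 129 × 183 mm
S5: ⌊183/2⌋ × 129 = 91 × 129 mm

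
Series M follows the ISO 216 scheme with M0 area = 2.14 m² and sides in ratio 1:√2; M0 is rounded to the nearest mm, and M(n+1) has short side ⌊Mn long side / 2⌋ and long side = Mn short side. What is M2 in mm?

Let M0's short side be w mm. w · w√2 = 2.14 m² = 2,140,000 mm², so w ≈ 1230.1 mm and w√2 ≈ 1739.7 mm → M0 = 1230 × 1740 mm.
M1: ⌊1740/2⌋ × 1230 = 870 × 1230 mm
M2: ⌊1230/2⌋ × 870 = 615 × 870 mm

615 × 870 mm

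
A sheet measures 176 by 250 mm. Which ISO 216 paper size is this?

Aspect ratio 250/176 ≈ 1.420 — close to the ISO √2 ≈ 1.414.
In the B-series (B0 = 1000 × 1414 mm): B5 = 176 × 250 mm.

B5 (176 × 250 mm)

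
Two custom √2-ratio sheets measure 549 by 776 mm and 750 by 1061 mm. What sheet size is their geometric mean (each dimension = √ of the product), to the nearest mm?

Short side: √(549 · 750) = √411750 ≈ 641.7 → 642 mm
Long side: √(776 · 1061) = √823336 ≈ 907.4 → 907 mm

642 × 907 mm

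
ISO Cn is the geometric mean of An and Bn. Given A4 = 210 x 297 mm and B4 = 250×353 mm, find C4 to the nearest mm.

229 × 324 mm

Short side: √(210 · 250) = √52500 ≈ 229.1 → 229 mm
Long side: √(297 · 353) = √104841 ≈ 323.8 → 324 mm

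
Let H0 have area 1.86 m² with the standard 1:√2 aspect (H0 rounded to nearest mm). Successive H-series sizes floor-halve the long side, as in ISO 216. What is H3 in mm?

405 × 573 mm

Let H0's short side be w mm. w · w√2 = 1.86 m² = 1,860,000 mm², so w ≈ 1146.8 mm and w√2 ≈ 1621.9 mm → H0 = 1147 × 1622 mm.
H1: ⌊1622/2⌋ × 1147 = 811 × 1147 mm
H2: ⌊1147/2⌋ × 811 = 573 × 811 mm
H3: ⌊811/2⌋ × 573 = 405 × 573 mm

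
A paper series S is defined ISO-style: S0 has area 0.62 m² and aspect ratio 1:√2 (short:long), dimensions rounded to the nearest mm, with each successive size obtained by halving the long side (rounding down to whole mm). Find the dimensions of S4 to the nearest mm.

165 × 234 mm

Let S0's short side be w mm. w · w√2 = 0.62 m² = 620,000 mm², so w ≈ 662.1 mm and w√2 ≈ 936.4 mm → S0 = 662 × 936 mm.
S1: ⌊936/2⌋ × 662 = 468 × 662 mm
S2: ⌊662/2⌋ × 468 = 331 × 468 mm
S3: ⌊468/2⌋ × 331 = 234 × 331 mm
S4: ⌊331/2⌋ × 234 = 165 × 234 mm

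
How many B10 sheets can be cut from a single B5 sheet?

Each ISO step halves the sheet: 1 × B5 → 2 × B6 → 4 × B7 → 8 × B8 → …
From B5 to B10 is 5 halving steps: 2^5 = 32.

32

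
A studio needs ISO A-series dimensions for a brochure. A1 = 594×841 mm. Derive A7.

74 × 105 mm

A2: ⌊841/2⌋ × 594 = 420 × 594 mm
A3: ⌊594/2⌋ × 420 = 297 × 420 mm
A4: ⌊420/2⌋ × 297 = 210 × 297 mm
A5: ⌊297/2⌋ × 210 = 148 × 210 mm
A6: ⌊210/2⌋ × 148 = 105 × 148 mm
A7: ⌊148/2⌋ × 105 = 74 × 105 mm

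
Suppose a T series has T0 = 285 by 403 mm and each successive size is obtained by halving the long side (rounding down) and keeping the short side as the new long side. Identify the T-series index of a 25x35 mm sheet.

T0: 285 × 403 mm
T1: 201 × 285 mm
T2: 142 × 201 mm
T3: 100 × 142 mm
T4: 71 × 100 mm
T5: 50 × 71 mm
T6: 35 × 50 mm
T7: 25 × 35 mm
T8: 17 × 25 mm
→ matches T7.

T7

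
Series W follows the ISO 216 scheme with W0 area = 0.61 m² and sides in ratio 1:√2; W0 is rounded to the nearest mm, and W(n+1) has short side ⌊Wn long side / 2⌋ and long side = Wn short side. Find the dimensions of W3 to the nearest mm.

Let W0's short side be w mm. w · w√2 = 0.61 m² = 610,000 mm², so w ≈ 656.8 mm and w√2 ≈ 928.8 mm → W0 = 657 × 929 mm.
W1: ⌊929/2⌋ × 657 = 464 × 657 mm
W2: ⌊657/2⌋ × 464 = 328 × 464 mm
W3: ⌊464/2⌋ × 328 = 232 × 328 mm

232 × 328 mm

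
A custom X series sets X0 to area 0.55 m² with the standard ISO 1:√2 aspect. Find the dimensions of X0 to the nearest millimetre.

624 × 882 mm

Let the short side be w mm. Then w · w√2 = 0.55 m² = 550,000 mm².
w² = 550,000/√2, so w ≈ 623.6 mm; long side = w√2 ≈ 881.9 mm.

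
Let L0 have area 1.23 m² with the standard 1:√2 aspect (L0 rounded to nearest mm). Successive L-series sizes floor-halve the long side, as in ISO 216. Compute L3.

Let L0's short side be w mm. w · w√2 = 1.23 m² = 1,230,000 mm², so w ≈ 932.6 mm and w√2 ≈ 1318.9 mm → L0 = 933 × 1319 mm.
L1: ⌊1319/2⌋ × 933 = 659 × 933 mm
L2: ⌊933/2⌋ × 659 = 466 × 659 mm
L3: ⌊659/2⌋ × 466 = 329 × 466 mm

329 × 466 mm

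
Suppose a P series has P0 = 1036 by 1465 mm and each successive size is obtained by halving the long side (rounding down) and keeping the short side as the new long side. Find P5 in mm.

P1: ⌊1465/2⌋ × 1036 = 732 × 1036 mm
P2: ⌊1036/2⌋ × 732 = 518 × 732 mm
P3: ⌊732/2⌋ × 518 = 366 × 518 mm
P4: ⌊518/2⌋ × 366 = 259 × 366 mm
P5: ⌊366/2⌋ × 259 = 183 × 259 mm

183 × 259 mm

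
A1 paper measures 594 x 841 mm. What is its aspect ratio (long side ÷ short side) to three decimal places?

1.416

841 / 594 = 1.416
ISO 216 targets √2 ≈ 1.414; the +0.002 deviation is from mm rounding.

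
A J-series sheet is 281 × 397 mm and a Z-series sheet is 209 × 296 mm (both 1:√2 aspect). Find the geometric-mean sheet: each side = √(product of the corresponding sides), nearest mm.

242 × 343 mm

Short side: √(281 · 209) = √58729 ≈ 242.3 → 242 mm
Long side: √(397 · 296) = √117512 ≈ 342.8 → 343 mm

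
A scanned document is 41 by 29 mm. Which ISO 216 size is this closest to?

C10 (28 × 40 mm)

Aspect ratio 41/29 ≈ 1.414 — close to the ISO √2 ≈ 1.414.
In the C-series (envelope sizes, between A and B): C10 = 28 × 40 mm.
Off by 2 mm total — nearest standard size.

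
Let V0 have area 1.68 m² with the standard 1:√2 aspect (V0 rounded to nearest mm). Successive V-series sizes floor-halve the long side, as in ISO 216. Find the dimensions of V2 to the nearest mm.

Let V0's short side be w mm. w · w√2 = 1.68 m² = 1,680,000 mm², so w ≈ 1089.9 mm and w√2 ≈ 1541.4 mm → V0 = 1090 × 1541 mm.
V1: ⌊1541/2⌋ × 1090 = 770 × 1090 mm
V2: ⌊1090/2⌋ × 770 = 545 × 770 mm

545 × 770 mm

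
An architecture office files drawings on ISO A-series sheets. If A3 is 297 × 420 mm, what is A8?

A4: ⌊420/2⌋ × 297 = 210 × 297 mm
A5: ⌊297/2⌋ × 210 = 148 × 210 mm
A6: ⌊210/2⌋ × 148 = 105 × 148 mm
A7: ⌊148/2⌋ × 105 = 74 × 105 mm
A8: ⌊105/2⌋ × 74 = 52 × 74 mm

52 × 74 mm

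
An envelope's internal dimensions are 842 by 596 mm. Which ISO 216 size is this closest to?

Aspect ratio 842/596 ≈ 1.413 — close to the ISO √2 ≈ 1.414.
In the A-series (A0 area = 1 m²): A1 = 594 × 841 mm.
Off by 3 mm total — nearest standard size.

A1 (594 × 841 mm)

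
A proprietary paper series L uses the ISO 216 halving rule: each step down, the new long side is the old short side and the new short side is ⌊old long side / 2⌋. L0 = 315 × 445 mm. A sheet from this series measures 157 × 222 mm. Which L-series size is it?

L0: 315 × 445 mm
L1: 222 × 315 mm
L2: 157 × 222 mm
L3: 111 × 157 mm
→ matches L2.

L2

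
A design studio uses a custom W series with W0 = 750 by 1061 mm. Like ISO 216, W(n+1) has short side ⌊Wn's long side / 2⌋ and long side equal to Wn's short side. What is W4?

187 × 265 mm

W1: ⌊1061/2⌋ × 750 = 530 × 750 mm
W2: ⌊750/2⌋ × 530 = 375 × 530 mm
W3: ⌊530/2⌋ × 375 = 265 × 375 mm
W4: ⌊375/2⌋ × 265 = 187 × 265 mm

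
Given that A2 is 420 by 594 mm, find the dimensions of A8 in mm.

A3: ⌊594/2⌋ × 420 = 297 × 420 mm
A4: ⌊420/2⌋ × 297 = 210 × 297 mm
A5: ⌊297/2⌋ × 210 = 148 × 210 mm
A6: ⌊210/2⌋ × 148 = 105 × 148 mm
A7: ⌊148/2⌋ × 105 = 74 × 105 mm
A8: ⌊105/2⌋ × 74 = 52 × 74 mm

52 × 74 mm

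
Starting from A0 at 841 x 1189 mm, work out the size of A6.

A1: ⌊1189/2⌋ × 841 = 594 × 841 mm
A2: ⌊841/2⌋ × 594 = 420 × 594 mm
A3: ⌊594/2⌋ × 420 = 297 × 420 mm
A4: ⌊420/2⌋ × 297 = 210 × 297 mm
A5: ⌊297/2⌋ × 210 = 148 × 210 mm
A6: ⌊210/2⌋ × 148 = 105 × 148 mm

105 × 148 mm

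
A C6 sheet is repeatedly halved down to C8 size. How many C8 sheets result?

4

Each ISO step halves the sheet: 1 × C6 → 2 × C7 → 4 × C8
From C6 to C8 is 2 halving steps: 2^2 = 4.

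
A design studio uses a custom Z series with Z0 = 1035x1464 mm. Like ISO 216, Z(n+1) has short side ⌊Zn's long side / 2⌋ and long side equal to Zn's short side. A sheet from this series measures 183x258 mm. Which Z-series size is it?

Z0: 1035 × 1464 mm
Z1: 732 × 1035 mm
Z2: 517 × 732 mm
Z3: 366 × 517 mm
Z4: 258 × 366 mm
Z5: 183 × 258 mm
Z6: 129 × 183 mm
→ matches Z5.

Z5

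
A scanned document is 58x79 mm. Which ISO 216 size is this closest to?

C8 (57 × 81 mm)

Aspect ratio 79/58 ≈ 1.362 (ISO target is √2 ≈ 1.414).
In the C-series (envelope sizes, between A and B): C8 = 57 × 81 mm.
Off by 3 mm total — nearest standard size.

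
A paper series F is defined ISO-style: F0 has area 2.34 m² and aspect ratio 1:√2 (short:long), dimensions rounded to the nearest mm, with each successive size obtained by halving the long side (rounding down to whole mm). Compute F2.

643 × 909 mm

Let F0's short side be w mm. w · w√2 = 2.34 m² = 2,340,000 mm², so w ≈ 1286.3 mm and w√2 ≈ 1819.1 mm → F0 = 1286 × 1819 mm.
F1: ⌊1819/2⌋ × 1286 = 909 × 1286 mm
F2: ⌊1286/2⌋ × 909 = 643 × 909 mm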